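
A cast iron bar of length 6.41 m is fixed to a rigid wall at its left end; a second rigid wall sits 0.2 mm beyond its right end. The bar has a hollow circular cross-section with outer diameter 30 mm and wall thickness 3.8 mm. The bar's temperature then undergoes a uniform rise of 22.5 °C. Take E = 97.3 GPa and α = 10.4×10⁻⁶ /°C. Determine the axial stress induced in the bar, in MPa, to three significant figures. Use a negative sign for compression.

-19.7 MPa

Free thermal expansion αLΔT = 10.4e-6 · 6410 · 22.5 = 1.5 mm.
The walls engage after the gap closes; constrained expansion = 1.5 − 0.2 = 1.3 mm.
The walls impose strain ε = −(1.3)/6410 = -2.0280e-04; σ = Eε = 97300 · -2.0280e-04 = -19.73 MPa.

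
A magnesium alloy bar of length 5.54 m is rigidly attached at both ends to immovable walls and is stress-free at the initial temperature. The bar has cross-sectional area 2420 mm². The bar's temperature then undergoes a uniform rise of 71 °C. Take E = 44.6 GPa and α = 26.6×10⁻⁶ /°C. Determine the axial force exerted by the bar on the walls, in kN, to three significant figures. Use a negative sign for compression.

Free thermal expansion αLΔT = 26.6e-6 · 5540 · 71 = 10.46 mm.
The walls impose strain ε = −(10.46)/5540 = -1.8886e-03; σ = Eε = 44600 · -1.8886e-03 = -84.23 MPa.
Wall reaction R = σ·A = -84.23·2420 = -203800 N = -203.8 kN.

-204 kN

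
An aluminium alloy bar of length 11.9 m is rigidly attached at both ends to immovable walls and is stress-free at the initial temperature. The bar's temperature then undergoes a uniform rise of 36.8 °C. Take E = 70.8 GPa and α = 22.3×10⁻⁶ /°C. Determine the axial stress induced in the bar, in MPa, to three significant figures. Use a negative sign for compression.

-58.1 MPa

Free thermal expansion αLΔT = 22.3e-6 · 11900 · 36.8 = 9.766 mm.
The walls impose strain ε = −(9.766)/11900 = -8.2064e-04; σ = Eε = 70800 · -8.2064e-04 = -58.1 MPa.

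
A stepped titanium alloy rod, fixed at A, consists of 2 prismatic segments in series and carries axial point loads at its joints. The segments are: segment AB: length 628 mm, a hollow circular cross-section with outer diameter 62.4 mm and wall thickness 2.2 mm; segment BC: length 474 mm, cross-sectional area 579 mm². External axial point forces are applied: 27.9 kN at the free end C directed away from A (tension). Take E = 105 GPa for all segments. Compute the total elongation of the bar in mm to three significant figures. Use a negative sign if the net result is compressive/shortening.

Internal axial forces (sectioning from the free end, tension +): N_BC = 27.9 kN, N_AB = 27.9 kN.
A_AB = 416.1 mm².
δ_AB = 27900·628/(416.1·105000) = 0.4011 mm
δ_BC = 27900·474/(579·105000) = 0.2175 mm
δ = Σδ_i = 0.6186 mm.

0.619 mm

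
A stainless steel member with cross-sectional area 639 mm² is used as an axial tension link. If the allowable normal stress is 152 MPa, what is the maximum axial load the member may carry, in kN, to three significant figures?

P_max = σ_allow · A = 152 · 639 = 97130 N = 97.13 kN.

97.1 kN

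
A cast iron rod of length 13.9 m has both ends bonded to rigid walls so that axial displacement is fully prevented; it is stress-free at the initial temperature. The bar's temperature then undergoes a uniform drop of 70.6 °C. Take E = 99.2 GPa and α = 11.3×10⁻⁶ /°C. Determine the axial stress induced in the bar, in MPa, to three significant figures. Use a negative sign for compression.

79.1 MPa

Free thermal expansion αLΔT = 11.3e-6 · 13900 · -70.6 = -11.09 mm.
The walls impose strain ε = −(-11.09)/13900 = 7.9778e-04; σ = Eε = 99200 · 7.9778e-04 = 79.14 MPa.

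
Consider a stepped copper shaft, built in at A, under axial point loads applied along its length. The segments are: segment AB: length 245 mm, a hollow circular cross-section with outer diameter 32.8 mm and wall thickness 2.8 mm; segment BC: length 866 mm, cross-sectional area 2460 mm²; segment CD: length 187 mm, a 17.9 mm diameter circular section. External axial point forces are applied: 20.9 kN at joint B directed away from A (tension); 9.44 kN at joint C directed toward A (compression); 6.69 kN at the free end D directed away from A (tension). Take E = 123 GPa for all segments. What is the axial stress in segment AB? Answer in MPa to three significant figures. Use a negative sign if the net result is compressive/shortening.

68.8 MPa

Internal axial forces (sectioning from the free end, tension +): N_CD = 6.69 kN, N_BC = -2.75 kN, N_AB = 18.15 kN.
A_AB = 263.9 mm².
σ_AB = N_AB/A_AB = 18150/263.9 = 68.78 MPa.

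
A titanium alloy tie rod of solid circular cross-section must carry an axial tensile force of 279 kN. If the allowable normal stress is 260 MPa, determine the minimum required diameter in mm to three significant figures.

37.0 mm

Required area A ≥ P/σ_allow = 279000/260 = 1073 mm².
For a solid circular section, d ≥ √(4A/π) = 36.96 mm.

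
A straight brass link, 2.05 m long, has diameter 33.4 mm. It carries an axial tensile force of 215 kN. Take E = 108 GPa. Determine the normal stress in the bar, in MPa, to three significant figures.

245 MPa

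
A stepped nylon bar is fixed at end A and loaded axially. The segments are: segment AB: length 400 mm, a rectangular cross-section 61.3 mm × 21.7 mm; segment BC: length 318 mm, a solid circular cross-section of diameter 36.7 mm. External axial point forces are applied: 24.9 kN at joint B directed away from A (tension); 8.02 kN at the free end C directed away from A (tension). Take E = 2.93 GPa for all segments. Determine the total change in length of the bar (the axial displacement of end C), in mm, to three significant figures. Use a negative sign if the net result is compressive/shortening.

4.20 mm

Internal axial forces (sectioning from the free end, tension +): N_BC = 8.02 kN, N_AB = 32.92 kN.
A_AB = 1330 mm².
A_BC = 1058 mm².
δ_AB = 32920·400/(1330·2930) = 3.379 mm
δ_BC = 8020·318/(1058·2930) = 0.8228 mm
δ = Σδ_i = 4.201 mm.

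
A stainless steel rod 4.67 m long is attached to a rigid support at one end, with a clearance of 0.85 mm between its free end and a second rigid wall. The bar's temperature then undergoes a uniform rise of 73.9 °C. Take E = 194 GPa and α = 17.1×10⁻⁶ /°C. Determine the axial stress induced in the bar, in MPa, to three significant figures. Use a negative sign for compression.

Free thermal expansion αLΔT = 17.1e-6 · 4670 · 73.9 = 5.901 mm.
The walls engage after the gap closes; constrained expansion = 5.901 − 0.85 = 5.051 mm.
The walls impose strain ε = −(5.051)/4670 = -1.0817e-03; σ = Eε = 194000 · -1.0817e-03 = -209.8 MPa.

-210 MPa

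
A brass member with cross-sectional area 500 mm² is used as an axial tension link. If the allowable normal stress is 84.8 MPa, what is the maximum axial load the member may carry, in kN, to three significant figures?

P_max = σ_allow · A = 84.8 · 500 = 42400 N = 42.4 kN.

42.4 kN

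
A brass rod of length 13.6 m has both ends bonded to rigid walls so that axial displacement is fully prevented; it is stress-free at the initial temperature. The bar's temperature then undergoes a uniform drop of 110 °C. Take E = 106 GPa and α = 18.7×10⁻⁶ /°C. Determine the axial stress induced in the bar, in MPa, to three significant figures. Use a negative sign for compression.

218 MPa

Free thermal expansion αLΔT = 18.7e-6 · 13600 · -110 = -27.98 mm.
The walls impose strain ε = −(-27.98)/13600 = 2.0570e-03; σ = Eε = 106000 · 2.0570e-03 = 218 MPa.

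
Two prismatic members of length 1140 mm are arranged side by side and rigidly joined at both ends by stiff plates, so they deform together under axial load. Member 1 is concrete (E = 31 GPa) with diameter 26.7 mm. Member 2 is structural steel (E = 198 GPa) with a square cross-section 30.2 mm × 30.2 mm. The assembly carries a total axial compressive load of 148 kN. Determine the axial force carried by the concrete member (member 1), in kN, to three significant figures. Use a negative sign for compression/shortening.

A_1 = 559.9 mm².
A_2 = 912 mm².
Equal strain + equilibrium ⇒ each member carries load in proportion to AE: A₁E₁ = 17360000 N, A₂E₂ = 180600000 N, ΣAE = 197900000 N.
F₁ = P·A₁E₁/ΣAE = -148000·17360000/197900000 = -12980 N.

-13.0 kN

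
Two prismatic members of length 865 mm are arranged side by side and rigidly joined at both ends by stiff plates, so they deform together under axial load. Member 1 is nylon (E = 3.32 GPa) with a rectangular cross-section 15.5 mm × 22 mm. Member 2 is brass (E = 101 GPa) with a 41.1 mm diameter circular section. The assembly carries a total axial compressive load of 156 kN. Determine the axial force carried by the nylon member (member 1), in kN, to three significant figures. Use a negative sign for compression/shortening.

-1.31 kN

A_1 = 341 mm².
A_2 = 1327 mm².
Equal strain + equilibrium ⇒ each member carries load in proportion to AE: A₁E₁ = 1132000 N, A₂E₂ = 134000000 N, ΣAE = 135100000 N.
F₁ = P·A₁E₁/ΣAE = -156000·1132000/135100000 = -1307 N.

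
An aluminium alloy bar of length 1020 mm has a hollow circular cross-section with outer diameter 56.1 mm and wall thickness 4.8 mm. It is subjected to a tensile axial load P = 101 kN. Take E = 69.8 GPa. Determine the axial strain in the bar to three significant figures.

0.00187

A = 773.6 mm².
σ = N/A = 130.6 MPa; ε = σ/E = 130.6/69800 = 1.870e-03.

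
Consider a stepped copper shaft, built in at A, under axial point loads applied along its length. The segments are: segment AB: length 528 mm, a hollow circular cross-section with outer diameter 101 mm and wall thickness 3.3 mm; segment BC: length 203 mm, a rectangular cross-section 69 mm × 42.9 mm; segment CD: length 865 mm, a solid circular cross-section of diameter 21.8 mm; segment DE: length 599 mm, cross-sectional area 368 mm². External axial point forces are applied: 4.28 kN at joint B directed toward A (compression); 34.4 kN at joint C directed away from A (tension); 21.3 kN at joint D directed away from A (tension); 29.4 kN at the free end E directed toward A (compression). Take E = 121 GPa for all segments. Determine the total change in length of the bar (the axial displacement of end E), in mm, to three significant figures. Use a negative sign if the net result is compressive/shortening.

-0.441 mm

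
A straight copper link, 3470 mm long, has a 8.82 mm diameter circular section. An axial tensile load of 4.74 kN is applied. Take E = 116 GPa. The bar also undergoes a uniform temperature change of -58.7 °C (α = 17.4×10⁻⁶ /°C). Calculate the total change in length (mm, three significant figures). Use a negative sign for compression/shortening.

-1.22 mm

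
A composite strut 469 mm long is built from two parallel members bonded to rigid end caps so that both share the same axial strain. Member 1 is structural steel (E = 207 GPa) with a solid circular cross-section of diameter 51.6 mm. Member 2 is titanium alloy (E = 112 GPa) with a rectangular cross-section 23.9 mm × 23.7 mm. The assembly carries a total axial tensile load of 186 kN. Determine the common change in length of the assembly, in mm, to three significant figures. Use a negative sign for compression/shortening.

0.176 mm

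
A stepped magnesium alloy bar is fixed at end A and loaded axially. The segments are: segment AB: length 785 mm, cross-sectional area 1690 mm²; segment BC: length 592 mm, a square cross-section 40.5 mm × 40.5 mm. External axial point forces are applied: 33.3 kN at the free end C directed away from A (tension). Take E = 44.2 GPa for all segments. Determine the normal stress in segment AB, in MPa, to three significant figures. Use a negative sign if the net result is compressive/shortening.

Internal axial forces (sectioning from the free end, tension +): N_BC = 33.3 kN, N_AB = 33.3 kN.
σ_AB = N_AB/A_AB = 33300/1690 = 19.7 MPa.

19.7 MPa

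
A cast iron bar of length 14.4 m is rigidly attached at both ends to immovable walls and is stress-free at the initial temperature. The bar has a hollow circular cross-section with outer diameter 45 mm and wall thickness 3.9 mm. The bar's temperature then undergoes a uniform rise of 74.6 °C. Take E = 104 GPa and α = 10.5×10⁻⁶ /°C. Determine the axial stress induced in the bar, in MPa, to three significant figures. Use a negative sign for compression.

Free thermal expansion αLΔT = 10.5e-6 · 14400 · 74.6 = 11.28 mm.
The walls impose strain ε = −(11.28)/14400 = -7.8330e-04; σ = Eε = 104000 · -7.8330e-04 = -81.46 MPa.

-81.5 MPa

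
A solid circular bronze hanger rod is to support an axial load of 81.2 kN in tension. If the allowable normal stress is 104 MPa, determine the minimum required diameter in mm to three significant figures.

31.5 mm

Required area A ≥ P/σ_allow = 81200/104 = 780.8 mm².
For a solid circular section, d ≥ √(4A/π) = 31.53 mm.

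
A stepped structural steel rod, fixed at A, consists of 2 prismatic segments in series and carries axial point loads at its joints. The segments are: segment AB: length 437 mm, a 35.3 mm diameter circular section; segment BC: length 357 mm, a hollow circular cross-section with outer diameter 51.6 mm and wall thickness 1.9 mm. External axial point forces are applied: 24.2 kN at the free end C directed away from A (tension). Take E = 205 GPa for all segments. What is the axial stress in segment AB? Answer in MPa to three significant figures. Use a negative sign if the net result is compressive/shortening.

24.7 MPa

Internal axial forces (sectioning from the free end, tension +): N_BC = 24.2 kN, N_AB = 24.2 kN.
A_AB = 978.7 mm².
σ_AB = N_AB/A_AB = 24200/978.7 = 24.73 MPa.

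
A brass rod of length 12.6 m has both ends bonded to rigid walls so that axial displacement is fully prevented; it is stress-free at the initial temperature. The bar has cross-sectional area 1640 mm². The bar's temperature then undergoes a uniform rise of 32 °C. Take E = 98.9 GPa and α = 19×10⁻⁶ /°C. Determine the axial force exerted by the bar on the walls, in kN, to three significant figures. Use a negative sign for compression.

Free thermal expansion αLΔT = 19e-6 · 12600 · 32 = 7.661 mm.
The walls impose strain ε = −(7.661)/12600 = -6.0800e-04; σ = Eε = 98900 · -6.0800e-04 = -60.13 MPa.
Wall reaction R = σ·A = -60.13·1640 = -98620 N = -98.62 kN.

-98.6 kN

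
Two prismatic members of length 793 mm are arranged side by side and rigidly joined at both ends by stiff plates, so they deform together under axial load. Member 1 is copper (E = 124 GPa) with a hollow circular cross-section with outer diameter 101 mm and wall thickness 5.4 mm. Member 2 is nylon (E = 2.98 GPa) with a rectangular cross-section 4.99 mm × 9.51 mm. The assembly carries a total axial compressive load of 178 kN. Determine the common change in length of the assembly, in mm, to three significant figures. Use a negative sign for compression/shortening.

-0.701 mm

A_1 = 1622 mm².
A_2 = 47.45 mm².
Equal strain + equilibrium ⇒ each member carries load in proportion to AE: A₁E₁ = 201100000 N, A₂E₂ = 141400 N, ΣAE = 201200000 N.
δ = PL/ΣAE = -178000·793/201200000 = -0.7014 mm.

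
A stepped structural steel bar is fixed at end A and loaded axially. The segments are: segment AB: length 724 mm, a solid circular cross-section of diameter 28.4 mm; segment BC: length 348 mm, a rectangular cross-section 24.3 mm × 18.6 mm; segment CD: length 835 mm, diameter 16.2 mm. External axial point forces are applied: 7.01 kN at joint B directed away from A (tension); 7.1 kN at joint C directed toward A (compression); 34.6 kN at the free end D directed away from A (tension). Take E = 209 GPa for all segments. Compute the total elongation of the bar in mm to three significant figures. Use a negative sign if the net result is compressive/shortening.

Internal axial forces (sectioning from the free end, tension +): N_CD = 34.6 kN, N_BC = 27.5 kN, N_AB = 34.51 kN.
A_AB = 633.5 mm².
A_BC = 452 mm².
A_CD = 206.1 mm².
δ_AB = 34510·724/(633.5·209000) = 0.1887 mm
δ_BC = 27500·348/(452·209000) = 0.1013 mm
δ_CD = 34600·835/(206.1·209000) = 0.6707 mm
δ = Σδ_i = 0.9607 mm.

0.961 mm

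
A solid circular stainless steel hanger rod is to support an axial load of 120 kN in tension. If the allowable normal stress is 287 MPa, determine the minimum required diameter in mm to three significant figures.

23.1 mm

Required area A ≥ P/σ_allow = 120000/287 = 418.1 mm².
For a solid circular section, d ≥ √(4A/π) = 23.07 mm.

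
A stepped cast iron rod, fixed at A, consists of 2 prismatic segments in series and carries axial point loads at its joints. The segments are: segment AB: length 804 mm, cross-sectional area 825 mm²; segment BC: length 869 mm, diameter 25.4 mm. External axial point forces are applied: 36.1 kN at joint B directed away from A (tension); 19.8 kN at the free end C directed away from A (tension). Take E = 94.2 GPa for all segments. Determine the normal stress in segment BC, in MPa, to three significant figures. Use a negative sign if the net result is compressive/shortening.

Internal axial forces (sectioning from the free end, tension +): N_BC = 19.8 kN, N_AB = 55.9 kN.
A_BC = 506.7 mm².
σ_BC = N_BC/A_BC = 19800/506.7 = 39.08 MPa.

39.1 MPa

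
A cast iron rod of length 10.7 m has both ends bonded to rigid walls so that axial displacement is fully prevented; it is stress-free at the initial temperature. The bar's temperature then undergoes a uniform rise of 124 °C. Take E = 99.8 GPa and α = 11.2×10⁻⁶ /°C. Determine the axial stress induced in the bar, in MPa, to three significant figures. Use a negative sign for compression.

Free thermal expansion αLΔT = 11.2e-6 · 10700 · 124 = 14.86 mm.
The walls impose strain ε = −(14.86)/10700 = -1.3888e-03; σ = Eε = 99800 · -1.3888e-03 = -138.6 MPa.

-139 MPa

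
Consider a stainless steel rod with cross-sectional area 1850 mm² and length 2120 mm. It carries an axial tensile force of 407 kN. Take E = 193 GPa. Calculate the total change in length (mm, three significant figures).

2.42 mm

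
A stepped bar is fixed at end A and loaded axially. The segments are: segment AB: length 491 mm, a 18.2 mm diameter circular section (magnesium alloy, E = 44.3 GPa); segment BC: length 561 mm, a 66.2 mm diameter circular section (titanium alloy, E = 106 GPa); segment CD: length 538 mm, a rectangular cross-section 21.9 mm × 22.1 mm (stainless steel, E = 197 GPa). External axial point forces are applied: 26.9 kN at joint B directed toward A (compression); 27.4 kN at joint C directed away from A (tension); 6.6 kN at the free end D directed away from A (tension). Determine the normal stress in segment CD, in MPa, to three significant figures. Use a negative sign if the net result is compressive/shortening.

13.6 MPa

Internal axial forces (sectioning from the free end, tension +): N_CD = 6.6 kN, N_BC = 34 kN, N_AB = 7.1 kN.
A_CD = 484 mm².
σ_CD = N_CD/A_CD = 6600/484 = 13.64 MPa.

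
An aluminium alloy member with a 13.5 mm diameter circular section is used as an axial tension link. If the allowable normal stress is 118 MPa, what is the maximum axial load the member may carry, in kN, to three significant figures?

16.9 kN

A = 143.1 mm².
P_max = σ_allow · A = 118 · 143.1 = 16890 N = 16.89 kN.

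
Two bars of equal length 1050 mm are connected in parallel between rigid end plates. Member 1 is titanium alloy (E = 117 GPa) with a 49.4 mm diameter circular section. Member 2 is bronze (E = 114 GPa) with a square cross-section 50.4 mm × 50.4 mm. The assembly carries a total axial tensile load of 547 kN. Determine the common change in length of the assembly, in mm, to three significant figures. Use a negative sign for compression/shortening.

A_1 = 1917 mm².
A_2 = 2540 mm².
Equal strain + equilibrium ⇒ each member carries load in proportion to AE: A₁E₁ = 224200000 N, A₂E₂ = 289600000 N, ΣAE = 513800000 N.
δ = PL/ΣAE = 547000·1050/513800000 = 1.118 mm.

1.12 mm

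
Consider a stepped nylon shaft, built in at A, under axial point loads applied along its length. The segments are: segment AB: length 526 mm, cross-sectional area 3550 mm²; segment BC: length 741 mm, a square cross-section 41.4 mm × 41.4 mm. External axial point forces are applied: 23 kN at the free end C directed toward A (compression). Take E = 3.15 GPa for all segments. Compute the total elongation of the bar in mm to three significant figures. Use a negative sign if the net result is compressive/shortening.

-4.24 mm

Internal axial forces (sectioning from the free end, tension +): N_BC = -23 kN, N_AB = -23 kN.
A_BC = 1714 mm².
δ_AB = -23000·526/(3550·3150) = -1.082 mm
δ_BC = -23000·741/(1714·3150) = -3.157 mm
δ = Σδ_i = -4.239 mm.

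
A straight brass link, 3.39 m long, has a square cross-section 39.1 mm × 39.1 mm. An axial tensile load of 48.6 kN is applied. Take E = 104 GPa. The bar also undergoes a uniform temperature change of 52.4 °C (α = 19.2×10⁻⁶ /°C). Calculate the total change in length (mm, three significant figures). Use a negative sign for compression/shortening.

4.45 mm

A = 1529 mm².
δ_mech = NL/(AE) = 48600·3390/(1529·104000) = 1.036 mm.
δ_thermal = αLΔT = 19.2e-6·3390·52.4 = 3.411 mm.
δ = δ_mech + δ_thermal = 4.447 mm.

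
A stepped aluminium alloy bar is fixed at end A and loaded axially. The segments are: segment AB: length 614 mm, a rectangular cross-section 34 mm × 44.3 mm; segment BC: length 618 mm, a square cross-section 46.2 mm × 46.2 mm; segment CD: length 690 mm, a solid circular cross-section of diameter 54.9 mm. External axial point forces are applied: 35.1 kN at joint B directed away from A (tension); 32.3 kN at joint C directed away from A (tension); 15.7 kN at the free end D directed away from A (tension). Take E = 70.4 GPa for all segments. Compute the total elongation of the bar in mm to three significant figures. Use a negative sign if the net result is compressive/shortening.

Internal axial forces (sectioning from the free end, tension +): N_CD = 15.7 kN, N_BC = 48 kN, N_AB = 83.1 kN.
A_AB = 1506 mm².
A_BC = 2134 mm².
A_CD = 2367 mm².
δ_AB = 83100·614/(1506·70400) = 0.4812 mm
δ_BC = 48000·618/(2134·70400) = 0.1974 mm
δ_CD = 15700·690/(2367·70400) = 0.065 mm
δ = Σδ_i = 0.7436 mm.

0.744 mm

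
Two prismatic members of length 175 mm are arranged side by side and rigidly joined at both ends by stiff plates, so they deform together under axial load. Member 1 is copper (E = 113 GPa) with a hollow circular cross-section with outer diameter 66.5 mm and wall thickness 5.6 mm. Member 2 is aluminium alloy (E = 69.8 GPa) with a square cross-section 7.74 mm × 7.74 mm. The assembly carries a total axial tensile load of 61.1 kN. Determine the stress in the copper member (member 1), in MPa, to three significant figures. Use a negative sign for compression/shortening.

55.1 MPa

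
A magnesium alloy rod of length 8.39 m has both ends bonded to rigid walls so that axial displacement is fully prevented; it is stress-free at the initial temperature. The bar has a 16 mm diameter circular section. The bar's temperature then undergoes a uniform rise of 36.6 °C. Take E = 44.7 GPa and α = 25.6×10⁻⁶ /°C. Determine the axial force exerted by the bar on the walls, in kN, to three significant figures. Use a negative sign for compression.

-8.42 kN

Free thermal expansion αLΔT = 25.6e-6 · 8390 · 36.6 = 7.861 mm.
The walls impose strain ε = −(7.861)/8390 = -9.3696e-04; σ = Eε = 44700 · -9.3696e-04 = -41.88 MPa.
Wall reaction R = σ·A = -41.88·201.1 = -8421 N = -8.421 kN.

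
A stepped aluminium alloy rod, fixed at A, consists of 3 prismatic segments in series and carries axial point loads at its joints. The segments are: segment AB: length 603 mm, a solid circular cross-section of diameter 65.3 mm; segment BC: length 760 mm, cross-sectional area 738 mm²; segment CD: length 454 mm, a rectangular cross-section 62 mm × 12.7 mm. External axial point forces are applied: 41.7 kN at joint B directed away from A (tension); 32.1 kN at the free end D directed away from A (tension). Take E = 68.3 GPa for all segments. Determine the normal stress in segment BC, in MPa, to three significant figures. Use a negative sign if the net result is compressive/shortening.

43.5 MPa

Internal axial forces (sectioning from the free end, tension +): N_CD = 32.1 kN, N_BC = 32.1 kN, N_AB = 73.8 kN.
σ_BC = N_BC/A_BC = 32100/738 = 43.5 MPa.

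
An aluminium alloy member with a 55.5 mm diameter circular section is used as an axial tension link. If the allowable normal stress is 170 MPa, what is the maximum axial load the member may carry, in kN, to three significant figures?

A = 2419 mm².
P_max = σ_allow · A = 170 · 2419 = 411300 N = 411.3 kN.

411 kN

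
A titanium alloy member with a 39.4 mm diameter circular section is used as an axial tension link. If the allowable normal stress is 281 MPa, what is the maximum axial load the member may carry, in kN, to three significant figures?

343 kN

A = 1219 mm².
P_max = σ_allow · A = 281 · 1219 = 342600 N = 342.6 kN.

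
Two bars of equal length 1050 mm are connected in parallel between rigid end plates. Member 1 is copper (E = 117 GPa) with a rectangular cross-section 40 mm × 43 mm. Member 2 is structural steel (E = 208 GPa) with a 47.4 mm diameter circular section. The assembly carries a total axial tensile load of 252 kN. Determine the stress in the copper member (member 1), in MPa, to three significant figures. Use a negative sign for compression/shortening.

A_1 = 1720 mm².
A_2 = 1765 mm².
Equal strain + equilibrium ⇒ each member carries load in proportion to AE: A₁E₁ = 201200000 N, A₂E₂ = 367000000 N, ΣAE = 568300000 N.
σ₁ = P·E₁/ΣAE = 252000·117000/568300000 = 51.88 MPa.

51.9 MPa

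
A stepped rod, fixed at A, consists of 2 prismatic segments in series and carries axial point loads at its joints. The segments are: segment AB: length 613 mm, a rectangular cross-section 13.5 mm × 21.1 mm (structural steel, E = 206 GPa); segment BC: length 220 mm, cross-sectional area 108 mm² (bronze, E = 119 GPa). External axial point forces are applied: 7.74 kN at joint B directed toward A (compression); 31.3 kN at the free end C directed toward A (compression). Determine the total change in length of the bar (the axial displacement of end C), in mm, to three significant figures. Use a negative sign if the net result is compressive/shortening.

-0.944 mm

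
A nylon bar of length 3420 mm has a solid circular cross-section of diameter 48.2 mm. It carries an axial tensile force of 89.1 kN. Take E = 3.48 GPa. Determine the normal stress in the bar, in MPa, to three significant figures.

A = 1825 mm².
σ = N/A = 89100/1825 = 48.83 MPa.

48.8 MPa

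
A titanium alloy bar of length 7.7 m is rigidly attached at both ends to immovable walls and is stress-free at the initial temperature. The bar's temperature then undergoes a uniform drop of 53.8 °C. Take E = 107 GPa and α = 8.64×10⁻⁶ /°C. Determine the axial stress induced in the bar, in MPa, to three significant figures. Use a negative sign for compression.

49.7 MPa

Free thermal expansion αLΔT = 8.64e-6 · 7700 · -53.8 = -3.579 mm.
The walls impose strain ε = −(-3.579)/7700 = 4.6483e-04; σ = Eε = 107000 · 4.6483e-04 = 49.74 MPa.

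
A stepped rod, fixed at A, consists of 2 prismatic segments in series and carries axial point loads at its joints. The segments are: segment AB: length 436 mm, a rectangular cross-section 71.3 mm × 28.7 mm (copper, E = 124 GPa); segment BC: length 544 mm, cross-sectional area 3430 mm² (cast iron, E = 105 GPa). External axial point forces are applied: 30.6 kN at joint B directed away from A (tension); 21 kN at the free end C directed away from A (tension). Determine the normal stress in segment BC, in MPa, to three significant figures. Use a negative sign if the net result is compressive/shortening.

Internal axial forces (sectioning from the free end, tension +): N_BC = 21 kN, N_AB = 51.6 kN.
σ_BC = N_BC/A_BC = 21000/3430 = 6.122 MPa.

6.12 MPa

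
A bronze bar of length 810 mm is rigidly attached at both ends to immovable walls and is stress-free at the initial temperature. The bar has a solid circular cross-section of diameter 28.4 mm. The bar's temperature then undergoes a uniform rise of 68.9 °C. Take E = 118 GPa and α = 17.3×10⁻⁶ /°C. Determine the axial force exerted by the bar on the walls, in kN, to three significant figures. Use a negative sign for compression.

-89.1 kN

Free thermal expansion αLΔT = 17.3e-6 · 810 · 68.9 = 0.9655 mm.
The walls impose strain ε = −(0.9655)/810 = -1.1920e-03; σ = Eε = 118000 · -1.1920e-03 = -140.7 MPa.
Wall reaction R = σ·A = -140.7·633.5 = -89100 N = -89.1 kN.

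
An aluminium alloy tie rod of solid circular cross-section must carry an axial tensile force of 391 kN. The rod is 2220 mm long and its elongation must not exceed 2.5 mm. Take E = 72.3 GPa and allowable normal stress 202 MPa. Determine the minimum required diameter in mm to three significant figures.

78.2 mm

Required area A ≥ P/σ_allow = 391000/202 = 1936 mm².
For a solid circular section, d ≥ √(4A/π) = 49.64 mm.
Elongation limit: A ≥ PL/(Eδ_allow) = 391000·2220/(72300·2.5) = 4802 mm² ⇒ d ≥ 78.2 mm.
The elongation limit governs.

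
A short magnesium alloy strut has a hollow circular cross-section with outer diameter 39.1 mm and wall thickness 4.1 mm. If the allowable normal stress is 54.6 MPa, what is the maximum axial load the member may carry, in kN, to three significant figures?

24.6 kN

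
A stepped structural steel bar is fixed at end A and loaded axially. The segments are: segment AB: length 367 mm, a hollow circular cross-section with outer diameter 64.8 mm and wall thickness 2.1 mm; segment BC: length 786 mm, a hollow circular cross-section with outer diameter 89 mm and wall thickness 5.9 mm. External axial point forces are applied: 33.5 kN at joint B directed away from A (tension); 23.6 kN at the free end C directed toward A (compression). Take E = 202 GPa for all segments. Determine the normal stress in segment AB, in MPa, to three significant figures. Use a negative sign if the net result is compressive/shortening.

Internal axial forces (sectioning from the free end, tension +): N_BC = -23.6 kN, N_AB = 9.9 kN.
A_AB = 413.7 mm².
σ_AB = N_AB/A_AB = 9900/413.7 = 23.93 MPa.

23.9 MPa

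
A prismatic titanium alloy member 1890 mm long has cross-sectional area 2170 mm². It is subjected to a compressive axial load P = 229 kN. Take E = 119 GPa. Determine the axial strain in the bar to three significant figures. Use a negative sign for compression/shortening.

-8.87e-04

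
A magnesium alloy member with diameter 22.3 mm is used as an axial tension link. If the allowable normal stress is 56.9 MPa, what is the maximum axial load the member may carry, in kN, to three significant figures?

22.2 kN

A = 390.6 mm².
P_max = σ_allow · A = 56.9 · 390.6 = 22220 N = 22.22 kN.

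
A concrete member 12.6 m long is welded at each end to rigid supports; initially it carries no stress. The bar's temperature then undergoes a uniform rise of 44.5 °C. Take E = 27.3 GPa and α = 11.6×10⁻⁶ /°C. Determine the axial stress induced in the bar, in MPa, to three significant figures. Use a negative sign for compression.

-14.1 MPa

Free thermal expansion αLΔT = 11.6e-6 · 12600 · 44.5 = 6.504 mm.
The walls impose strain ε = −(6.504)/12600 = -5.1620e-04; σ = Eε = 27300 · -5.1620e-04 = -14.09 MPa.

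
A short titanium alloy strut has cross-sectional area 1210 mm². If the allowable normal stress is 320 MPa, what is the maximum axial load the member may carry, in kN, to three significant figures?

P_max = σ_allow · A = 320 · 1210 = 387200 N = 387.2 kN.

387 kN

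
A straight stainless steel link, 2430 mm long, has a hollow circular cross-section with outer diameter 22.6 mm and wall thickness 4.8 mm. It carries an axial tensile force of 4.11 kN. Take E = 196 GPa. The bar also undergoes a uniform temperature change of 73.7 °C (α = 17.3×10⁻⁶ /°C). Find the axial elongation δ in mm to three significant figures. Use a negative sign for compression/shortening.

3.29 mm

A = 268.4 mm².
δ_mech = NL/(AE) = 4110·2430/(268.4·196000) = 0.1898 mm.
δ_thermal = αLΔT = 17.3e-6·2430·73.7 = 3.098 mm.
δ = δ_mech + δ_thermal = 3.288 mm.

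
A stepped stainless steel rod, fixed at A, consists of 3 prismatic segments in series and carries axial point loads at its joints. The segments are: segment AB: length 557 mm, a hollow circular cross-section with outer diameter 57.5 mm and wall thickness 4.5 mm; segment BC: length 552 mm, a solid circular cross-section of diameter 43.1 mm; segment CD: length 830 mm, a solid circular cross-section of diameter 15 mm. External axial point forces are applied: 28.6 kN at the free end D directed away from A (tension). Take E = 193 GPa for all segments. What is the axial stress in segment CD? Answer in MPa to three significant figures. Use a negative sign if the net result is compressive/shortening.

162 MPa

Internal axial forces (sectioning from the free end, tension +): N_CD = 28.6 kN, N_BC = 28.6 kN, N_AB = 28.6 kN.
A_CD = 176.7 mm².
σ_CD = N_CD/A_CD = 28600/176.7 = 161.8 MPa.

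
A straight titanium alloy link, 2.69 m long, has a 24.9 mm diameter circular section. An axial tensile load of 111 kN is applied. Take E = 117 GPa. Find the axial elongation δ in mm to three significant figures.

5.24 mm

A = 487 mm².
δ_mech = NL/(AE) = 111000·2690/(487·117000) = 5.241 mm.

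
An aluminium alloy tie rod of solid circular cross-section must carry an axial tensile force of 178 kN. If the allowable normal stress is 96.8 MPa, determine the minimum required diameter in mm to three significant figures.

Required area A ≥ P/σ_allow = 178000/96.8 = 1839 mm².
For a solid circular section, d ≥ √(4A/π) = 48.39 mm.

48.4 mm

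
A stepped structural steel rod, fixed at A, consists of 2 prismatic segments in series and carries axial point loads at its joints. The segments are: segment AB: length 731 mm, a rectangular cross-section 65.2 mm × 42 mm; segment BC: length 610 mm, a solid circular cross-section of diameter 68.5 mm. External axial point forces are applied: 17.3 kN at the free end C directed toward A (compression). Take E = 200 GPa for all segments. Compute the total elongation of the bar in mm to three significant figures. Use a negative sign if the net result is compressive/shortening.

-0.0374 mm

Internal axial forces (sectioning from the free end, tension +): N_BC = -17.3 kN, N_AB = -17.3 kN.
A_AB = 2738 mm².
A_BC = 3685 mm².
δ_AB = -17300·731/(2738·200000) = -0.02309 mm
δ_BC = -17300·610/(3685·200000) = -0.01432 mm
δ = Σδ_i = -0.03741 mm.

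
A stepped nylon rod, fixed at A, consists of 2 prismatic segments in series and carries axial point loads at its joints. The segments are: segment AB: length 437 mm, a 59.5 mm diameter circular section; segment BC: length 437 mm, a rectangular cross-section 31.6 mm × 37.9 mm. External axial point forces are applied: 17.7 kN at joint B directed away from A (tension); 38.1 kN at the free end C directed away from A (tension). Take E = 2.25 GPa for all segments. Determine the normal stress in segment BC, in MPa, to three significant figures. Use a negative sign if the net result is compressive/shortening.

31.8 MPa

Internal axial forces (sectioning from the free end, tension +): N_BC = 38.1 kN, N_AB = 55.8 kN.
A_BC = 1198 mm².
σ_BC = N_BC/A_BC = 38100/1198 = 31.81 MPa.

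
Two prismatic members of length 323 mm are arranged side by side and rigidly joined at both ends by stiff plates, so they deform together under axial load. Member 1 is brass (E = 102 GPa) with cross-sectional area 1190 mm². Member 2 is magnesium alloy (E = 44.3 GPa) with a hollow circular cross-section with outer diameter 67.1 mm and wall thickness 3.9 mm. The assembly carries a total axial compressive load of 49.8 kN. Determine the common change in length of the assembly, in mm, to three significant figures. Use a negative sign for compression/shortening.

A_2 = 774.3 mm².
Equal strain + equilibrium ⇒ each member carries load in proportion to AE: A₁E₁ = 121400000 N, A₂E₂ = 34300000 N, ΣAE = 155700000 N.
δ = PL/ΣAE = -49800·323/155700000 = -0.1033 mm.

-0.103 mm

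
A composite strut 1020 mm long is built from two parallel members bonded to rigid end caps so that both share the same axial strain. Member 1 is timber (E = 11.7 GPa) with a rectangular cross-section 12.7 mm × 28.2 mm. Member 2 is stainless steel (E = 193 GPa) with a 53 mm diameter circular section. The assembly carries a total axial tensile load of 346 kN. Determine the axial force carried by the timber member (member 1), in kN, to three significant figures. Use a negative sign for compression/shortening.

A_1 = 358.1 mm².
A_2 = 2206 mm².
Equal strain + equilibrium ⇒ each member carries load in proportion to AE: A₁E₁ = 4190000 N, A₂E₂ = 425800000 N, ΣAE = 430000000 N.
F₁ = P·A₁E₁/ΣAE = 346000·4190000/430000000 = 3372 N.

3.37 kN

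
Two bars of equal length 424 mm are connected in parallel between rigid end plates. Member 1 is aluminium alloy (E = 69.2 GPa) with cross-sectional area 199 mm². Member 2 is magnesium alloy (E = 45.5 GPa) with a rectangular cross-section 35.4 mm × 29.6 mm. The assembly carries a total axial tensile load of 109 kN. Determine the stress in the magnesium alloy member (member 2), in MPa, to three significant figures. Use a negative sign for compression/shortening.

80.7 MPa

A_2 = 1048 mm².
Equal strain + equilibrium ⇒ each member carries load in proportion to AE: A₁E₁ = 13770000 N, A₂E₂ = 47680000 N, ΣAE = 61450000 N.
σ₂ = P·E₂/ΣAE = 109000·45500/61450000 = 80.71 MPa.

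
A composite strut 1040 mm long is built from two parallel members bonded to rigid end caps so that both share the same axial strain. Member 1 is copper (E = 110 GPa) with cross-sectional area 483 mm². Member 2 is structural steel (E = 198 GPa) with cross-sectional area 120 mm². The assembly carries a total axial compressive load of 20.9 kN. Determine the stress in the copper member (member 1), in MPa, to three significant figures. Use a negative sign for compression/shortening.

-29.9 MPa

Equal strain + equilibrium ⇒ each member carries load in proportion to AE: A₁E₁ = 53130000 N, A₂E₂ = 23760000 N, ΣAE = 76890000 N.
σ₁ = P·E₁/ΣAE = -20900·110000/76890000 = -29.9 MPa.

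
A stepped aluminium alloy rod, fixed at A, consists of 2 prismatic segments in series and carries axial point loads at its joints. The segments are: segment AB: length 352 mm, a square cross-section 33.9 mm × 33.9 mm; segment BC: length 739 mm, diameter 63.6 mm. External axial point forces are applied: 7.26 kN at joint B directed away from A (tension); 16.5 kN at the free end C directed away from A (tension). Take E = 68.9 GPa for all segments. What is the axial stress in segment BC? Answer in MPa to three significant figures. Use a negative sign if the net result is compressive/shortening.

5.19 MPa

Internal axial forces (sectioning from the free end, tension +): N_BC = 16.5 kN, N_AB = 23.76 kN.
A_BC = 3177 mm².
σ_BC = N_BC/A_BC = 16500/3177 = 5.194 MPa.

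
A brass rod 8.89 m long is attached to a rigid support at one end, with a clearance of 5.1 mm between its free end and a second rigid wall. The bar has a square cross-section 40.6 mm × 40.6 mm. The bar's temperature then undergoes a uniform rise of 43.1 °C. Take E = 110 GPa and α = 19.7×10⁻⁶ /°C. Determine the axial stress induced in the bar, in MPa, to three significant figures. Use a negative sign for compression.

-30.3 MPa

Free thermal expansion αLΔT = 19.7e-6 · 8890 · 43.1 = 7.548 mm.
The walls engage after the gap closes; constrained expansion = 7.548 − 5.1 = 2.448 mm.
The walls impose strain ε = −(2.448)/8890 = -2.7539e-04; σ = Eε = 110000 · -2.7539e-04 = -30.29 MPa.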